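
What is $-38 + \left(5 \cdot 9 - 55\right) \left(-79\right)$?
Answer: $752$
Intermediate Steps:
$-38 + \left(5 \cdot 9 - 55\right) \left(-79\right) = -38 + \left(45 - 55\right) \left(-79\right) = -38 - -790 = -38 + 790 = 752$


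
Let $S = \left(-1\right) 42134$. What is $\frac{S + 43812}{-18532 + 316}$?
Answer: $- \frac{839}{9108} \approx -0.092117$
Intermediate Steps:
$S = -42134$
$\frac{S + 43812}{-18532 + 316} = \frac{-42134 + 43812}{-18532 + 316} = \frac{1678}{-18216} = 1678 \left(- \frac{1}{18216}\right) = - \frac{839}{9108}$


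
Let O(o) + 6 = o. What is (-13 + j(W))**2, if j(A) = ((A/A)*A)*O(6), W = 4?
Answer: 169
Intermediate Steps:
O(o) = -6 + o
j(A) = 0 (j(A) = ((A/A)*A)*(-6 + 6) = (1*A)*0 = A*0 = 0)
(-13 + j(W))**2 = (-13 + 0)**2 = (-13)**2 = 169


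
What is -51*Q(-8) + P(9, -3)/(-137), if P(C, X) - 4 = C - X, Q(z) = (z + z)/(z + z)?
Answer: -7003/137 ≈ -51.117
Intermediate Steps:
Q(z) = 1 (Q(z) = (2*z)/((2*z)) = (2*z)*(1/(2*z)) = 1)
P(C, X) = 4 + C - X (P(C, X) = 4 + (C - X) = 4 + C - X)
-51*Q(-8) + P(9, -3)/(-137) = -51*1 + (4 + 9 - 1*(-3))/(-137) = -51 + (4 + 9 + 3)*(-1/137) = -51 + 16*(-1/137) = -51 - 16/137 = -7003/137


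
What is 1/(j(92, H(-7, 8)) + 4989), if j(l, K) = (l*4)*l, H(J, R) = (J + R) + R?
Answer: 1/38845 ≈ 2.5743e-5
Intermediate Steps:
H(J, R) = J + 2*R
j(l, K) = 4*l**2 (j(l, K) = (4*l)*l = 4*l**2)
1/(j(92, H(-7, 8)) + 4989) = 1/(4*92**2 + 4989) = 1/(4*8464 + 4989) = 1/(33856 + 4989) = 1/38845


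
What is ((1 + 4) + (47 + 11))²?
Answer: 3969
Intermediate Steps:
((1 + 4) + (47 + 11))² = (5 + 58)² = 63² = 3969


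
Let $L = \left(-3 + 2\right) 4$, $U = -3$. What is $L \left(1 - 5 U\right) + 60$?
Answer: $-4$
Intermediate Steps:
$L = -4$ ($L = \left(-1\right) 4 = -4$)
$L \left(1 - 5 U\right) + 60 = - 4 \left(1 - -15\right) + 60 = - 4 \left(1 + 15\right) + 60 = \left(-4\right) 16 + 60 = -64 + 60 = -4$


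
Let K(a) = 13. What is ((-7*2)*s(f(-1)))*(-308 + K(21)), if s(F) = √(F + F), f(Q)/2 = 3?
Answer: 8260*√3 ≈ 14307.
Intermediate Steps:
f(Q) = 6 (f(Q) = 2*3 = 6)
s(F) = √2*√F (s(F) = √(2*F) = √2*√F)
((-7*2)*s(f(-1)))*(-308 + K(21)) = ((-7*2)*(√2*√6))*(-308 + 13) = -28*√3*(-295) = 8260*√3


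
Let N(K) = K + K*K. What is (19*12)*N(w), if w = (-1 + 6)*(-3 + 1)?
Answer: 20520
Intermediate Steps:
w = -10 (w = 5*(-2) = -10)
N(K) = K + K²
(19*12)*N(w) = (19*12)*(-10*(1 - 10)) = 228*(-10*(-9)) = 228*90 = 20520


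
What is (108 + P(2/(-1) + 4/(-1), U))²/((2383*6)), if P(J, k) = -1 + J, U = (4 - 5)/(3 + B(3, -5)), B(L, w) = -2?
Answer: 10201/14298 ≈ 0.71346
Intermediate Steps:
U = -1 (U = (4 - 5)/(3 - 2) = -1/1 = -1*1 = -1)
(108 + P(2/(-1) + 4/(-1), U))²/((2383*6)) = (108 + (-1 + (2/(-1) + 4/(-1))))²/((2383*6)) = (108 + (-1 + (2*(-1) + 4*(-1))))²/14298 = (108 + (-1 + (-2 - 4)))²*(1/14298) = (108 + (-1 - 6))²*(1/14298) = (108 - 7)²*(1/14298) = 101²*(1/14298) = 10201*(1/14298) = 10201/14298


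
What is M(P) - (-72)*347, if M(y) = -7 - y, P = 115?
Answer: 24862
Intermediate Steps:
M(P) - (-72)*347 = (-7 - 1*115) - (-72)*347 = (-7 - 115) - 1*(-24984) = -122 + 24984 = 24862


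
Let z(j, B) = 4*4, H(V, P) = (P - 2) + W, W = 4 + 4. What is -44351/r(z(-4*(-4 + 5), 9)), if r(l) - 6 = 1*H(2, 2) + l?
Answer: -44351/30 ≈ -1478.4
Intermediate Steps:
W = 8
H(V, P) = 6 + P (H(V, P) = (P - 2) + 8 = (-2 + P) + 8 = 6 + P)
z(j, B) = 16
r(l) = 14 + l (r(l) = 6 + (1*(6 + 2) + l) = 6 + (1*8 + l) = 6 + (8 + l) = 14 + l)
-44351/r(z(-4*(-4 + 5), 9)) = -44351/(14 + 16) = -44351/30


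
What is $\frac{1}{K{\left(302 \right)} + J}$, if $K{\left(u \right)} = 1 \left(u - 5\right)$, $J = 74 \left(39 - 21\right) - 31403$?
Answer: $- \frac{1}{29774} \approx -3.3586 \cdot 10^{-5}$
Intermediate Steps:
$J = -30071$ ($J = 74 \cdot 18 - 31403 = 1332 - 31403 = -30071$)
$K{\left(u \right)} = -5 + u$ ($K{\left(u \right)} = 1 \left(-5 + u\right) = -5 + u$)
$\frac{1}{K{\left(302 \right)} + J} = \frac{1}{\left(-5 + 302\right) - 30071} = \frac{1}{297 - 30071} = \frac{1}{-29774} = - \frac{1}{29774}$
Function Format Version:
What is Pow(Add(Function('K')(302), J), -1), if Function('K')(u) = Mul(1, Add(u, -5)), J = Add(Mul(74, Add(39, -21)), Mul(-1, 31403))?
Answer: Rational(-1, 29774) ≈ -3.3586e-5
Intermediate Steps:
J = -30071 (J = Add(Mul(74, 18), -31403) = Add(1332, -31403) = -30071)
Function('K')(u) = Add(-5, u) (Function('K')(u) = Mul(1, Add(-5, u)) = Add(-5, u))
Pow(Add(Function('K')(302), J), -1) = Pow(Add(Add(-5, 302), -30071), -1) = Pow(Add(297, -30071), -1) = Pow(-29774, -1) = Rational(-1, 29774)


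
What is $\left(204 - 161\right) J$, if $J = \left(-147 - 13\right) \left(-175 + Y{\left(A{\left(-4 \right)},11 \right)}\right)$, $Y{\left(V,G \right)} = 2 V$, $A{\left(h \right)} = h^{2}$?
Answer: $983840$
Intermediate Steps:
$J = 22880$ ($J = \left(-147 - 13\right) \left(-175 + 2 \left(-4\right)^{2}\right) = - 160 \left(-175 + 2 \cdot 16\right) = - 160 \left(-175 + 32\right) = \left(-160\right) \left(-143\right) = 22880$)
$\left(204 - 161\right) J = \left(204 - 161\right) 22880 = 43 \cdot 22880 = 983840$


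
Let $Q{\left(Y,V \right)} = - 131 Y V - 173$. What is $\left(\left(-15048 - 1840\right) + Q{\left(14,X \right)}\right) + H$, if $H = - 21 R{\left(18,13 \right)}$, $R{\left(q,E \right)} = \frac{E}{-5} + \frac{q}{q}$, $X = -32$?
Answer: $\frac{208303}{5} \approx 41661.0$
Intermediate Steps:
$Q{\left(Y,V \right)} = -173 - 131 V Y$ ($Q{\left(Y,V \right)} = - 131 V Y - 173 = -173 - 131 V Y$)
$R{\left(q,E \right)} = 1 - \frac{E}{5}$ ($R{\left(q,E \right)} = E \left(- \frac{1}{5}\right) + 1 = - \frac{E}{5} + 1 = 1 - \frac{E}{5}$)
$H = \frac{168}{5}$ ($H = - 21 \left(1 - \frac{13}{5}\right) = \left(-21\right) \left(- \frac{8}{5}\right) = \frac{168}{5} \approx 33.6$)
$\left(\left(-15048 - 1840\right) + Q{\left(14,X \right)}\right) + H = \left(\left(-15048 - 1840\right) - \left(173 - 58688\right)\right) + \frac{168}{5} = \left(\left(-15048 - 1840\right) + \left(-173 + 58688\right)\right) + \frac{168}{5} = \left(-16888 + 58515\right) + \frac{168}{5} = 41627 + \frac{168}{5} = \frac{208303}{5}$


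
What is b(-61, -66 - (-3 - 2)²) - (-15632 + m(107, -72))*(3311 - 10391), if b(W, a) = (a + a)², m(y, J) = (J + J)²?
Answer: 36169444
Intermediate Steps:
m(y, J) = 4*J² (m(y, J) = (2*J)² = 4*J²)
b(W, a) = 4*a² (b(W, a) = (2*a)² = 4*a²)
b(-61, -66 - (-3 - 2)²) - (-15632 + m(107, -72))*(3311 - 10391) = 4*(-66 - (-3 - 2)²)² - (-15632 + 4*(-72)²)*(3311 - 10391) = 4*(-66 - 1*(-5)²)² - (-15632 + 4*5184)*(-7080) = 4*(-66 - 1*25)² - (-15632 + 20736)*(-7080) = 4*(-66 - 25)² - 5104*(-7080) = 4*(-91)² - 1*(-36136320) = 4*8281 + 36136320 = 33124 + 36136320 = 36169444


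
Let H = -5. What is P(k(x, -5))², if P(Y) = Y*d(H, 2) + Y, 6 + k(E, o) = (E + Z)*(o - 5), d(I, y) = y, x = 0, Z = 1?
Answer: 2304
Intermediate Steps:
k(E, o) = -6 + (1 + E)*(-5 + o) (k(E, o) = -6 + (E + 1)*(o - 5) = -6 + (1 + E)*(-5 + o))
P(Y) = 3*Y (P(Y) = Y*2 + Y = 2*Y + Y = 3*Y)
P(k(x, -5))² = (3*(-11 - 5 - 5*0 + 0*(-5)))² = (3*(-11 - 5 + 0 + 0))² = (3*(-16))² = (-48)² = 2304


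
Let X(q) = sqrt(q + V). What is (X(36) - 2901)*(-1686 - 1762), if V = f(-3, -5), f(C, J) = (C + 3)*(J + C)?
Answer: 9981960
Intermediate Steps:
f(C, J) = (3 + C)*(C + J)
V = 0 (V = (-3)**2 + 3*(-3) + 3*(-5) - 3*(-5) = 9 - 9 - 15 + 15 = 0)
X(q) = sqrt(q) (X(q) = sqrt(q + 0) = sqrt(q))
(X(36) - 2901)*(-1686 - 1762) = (sqrt(36) - 2901)*(-1686 - 1762) = (6 - 2901)*(-3448) = -2895*(-3448) = 9981960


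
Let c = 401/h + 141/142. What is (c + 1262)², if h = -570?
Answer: 652415577050329/409455225 ≈ 1.5934e+6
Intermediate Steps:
c = 5857/20235 (c = 401/(-570) + 141/142 = 401*(-1/570) + 141*(1/142) = -401/570 + 141/142 = 5857/20235 ≈ 0.28945)
(c + 1262)² = (5857/20235 + 1262)² = (25542427/20235)² = 652415577050329/409455225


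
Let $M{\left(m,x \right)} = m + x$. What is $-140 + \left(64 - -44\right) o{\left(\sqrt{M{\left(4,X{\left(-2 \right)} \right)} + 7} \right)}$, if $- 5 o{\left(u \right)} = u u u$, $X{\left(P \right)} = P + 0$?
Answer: $- \frac{3616}{5} \approx -723.2$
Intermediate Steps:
$X{\left(P \right)} = P$
$o{\left(u \right)} = - \frac{u^{3}}{5}$ ($o{\left(u \right)} = - \frac{u u u}{5} = - \frac{u^{2} u}{5} = - \frac{u^{3}}{5}$)
$-140 + \left(64 - -44\right) o{\left(\sqrt{M{\left(4,X{\left(-2 \right)} \right)} + 7} \right)} = -140 + \left(64 - -44\right) \left(- \frac{\left(\sqrt{\left(4 - 2\right) + 7}\right)^{3}}{5}\right) = -140 + \left(64 + 44\right) \left(- \frac{\left(\sqrt{2 + 7}\right)^{3}}{5}\right) = -140 + 108 \left(- \frac{\left(\sqrt{9}\right)^{3}}{5}\right) = -140 + 108 \left(- \frac{3^{3}}{5}\right) = -140 + 108 \left(\left(- \frac{1}{5}\right) 27\right) = -140 + 108 \left(- \frac{27}{5}\right) = -140 - \frac{2916}{5} = - \frac{3616}{5}$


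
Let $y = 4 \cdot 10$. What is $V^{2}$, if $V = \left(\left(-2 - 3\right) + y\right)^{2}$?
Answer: $1500625$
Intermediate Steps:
$y = 40$
$V = 1225$ ($V = \left(\left(-2 - 3\right) + 40\right)^{2} = \left(-5 + 40\right)^{2} = 35^{2} = 1225$)
$V^{2} = 1225^{2} = 1500625$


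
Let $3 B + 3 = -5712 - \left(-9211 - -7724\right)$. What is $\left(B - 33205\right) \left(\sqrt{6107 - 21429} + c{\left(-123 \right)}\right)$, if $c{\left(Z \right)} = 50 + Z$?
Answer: $\frac{7580539}{3} - \frac{103843 i \sqrt{15322}}{3} \approx 2.5268 \cdot 10^{6} - 4.2846 \cdot 10^{6} i$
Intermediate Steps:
$B = - \frac{4228}{3}$ ($B = -1 + \frac{-5712 - \left(-9211 - -7724\right)}{3} = -1 + \frac{-5712 - \left(-9211 + 7724\right)}{3} = -1 + \frac{-5712 - -1487}{3} = -1 + \frac{-5712 + 1487}{3} = -1 + \frac{1}{3} \left(-4225\right) = -1 - \frac{4225}{3} = - \frac{4228}{3} \approx -1409.3$)
$\left(B - 33205\right) \left(\sqrt{6107 - 21429} + c{\left(-123 \right)}\right) = \left(- \frac{4228}{3} - 33205\right) \left(\sqrt{6107 - 21429} + \left(50 - 123\right)\right) = - \frac{103843 \left(\sqrt{-15322} - 73\right)}{3} = - \frac{103843 \left(i \sqrt{15322} - 73\right)}{3} = - \frac{103843 \left(-73 + i \sqrt{15322}\right)}{3} = \frac{7580539}{3} - \frac{103843 i \sqrt{15322}}{3}$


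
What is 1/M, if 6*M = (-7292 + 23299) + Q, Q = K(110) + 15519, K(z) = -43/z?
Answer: 220/1155939 ≈ 0.00019032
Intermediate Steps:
Q = 1707047/110 (Q = -43/110 + 15519 = 1707047/110 ≈ 15519.)
M = 1155939/220 (M = ((-7292 + 23299) + 1707047/110)/6 = (16007 + 1707047/110)/6 = (1/6)*(3467817/110) = 1155939/220 ≈ 5254.3)
1/M = 1/(1155939/220) = 220/1155939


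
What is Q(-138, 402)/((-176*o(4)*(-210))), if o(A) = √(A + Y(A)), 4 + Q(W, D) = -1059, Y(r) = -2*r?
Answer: 1063*I/73920 ≈ 0.01438*I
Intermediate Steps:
Q(W, D) = -1063 (Q(W, D) = -4 - 1059 = -1063)
o(A) = √(-A) (o(A) = √(A - 2*A) = √(-A))
Q(-138, 402)/((-176*o(4)*(-210))) = -1063*(-I/73920) = -(-1063)*I/73920 = 1063*I/73920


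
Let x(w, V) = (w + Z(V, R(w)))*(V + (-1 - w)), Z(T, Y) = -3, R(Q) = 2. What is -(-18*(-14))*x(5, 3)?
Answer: 1512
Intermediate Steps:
x(w, V) = (-3 + w)*(-1 + V - w) (x(w, V) = (w - 3)*(V + (-1 - w)) = (-3 + w)*(-1 + V - w))
-(-18*(-14))*x(5, 3) = -(-18*(-14))*(3 - 1*5² - 3*3 + 2*5 + 3*5) = -252*(3 - 1*25 - 9 + 10 + 15) = -252*(3 - 25 - 9 + 10 + 15) = -252*(-6) = -1*(-1512) = 1512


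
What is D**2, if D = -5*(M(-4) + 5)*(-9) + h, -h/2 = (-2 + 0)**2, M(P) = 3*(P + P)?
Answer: 744769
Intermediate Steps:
M(P) = 6*P (M(P) = 3*(2*P) = 6*P)
h = -8 (h = -2*(-2 + 0)**2 = -2*(-2)**2 = -2*4 = -8)
D = -863 (D = -5*(6*(-4) + 5)*(-9) - 8 = -5*(-24 + 5)*(-9) - 8 = -5*(-19)*(-9) - 8 = 95*(-9) - 8 = -855 - 8 = -863)
D**2 = (-863)**2 = 744769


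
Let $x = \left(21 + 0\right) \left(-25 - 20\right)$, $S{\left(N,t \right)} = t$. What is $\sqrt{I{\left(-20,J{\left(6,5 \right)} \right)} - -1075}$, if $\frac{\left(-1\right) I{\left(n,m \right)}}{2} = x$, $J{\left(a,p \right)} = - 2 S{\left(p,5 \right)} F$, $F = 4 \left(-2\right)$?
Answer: $\sqrt{2965} \approx 54.452$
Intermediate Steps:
$F = -8$
$J{\left(a,p \right)} = 80$ ($J{\left(a,p \right)} = \left(-2\right) 5 \left(-8\right) = \left(-10\right) \left(-8\right) = 80$)
$x = -945$ ($x = 21 \left(-45\right) = -945$)
$I{\left(n,m \right)} = 1890$ ($I{\left(n,m \right)} = \left(-2\right) \left(-945\right) = 1890$)
$\sqrt{I{\left(-20,J{\left(6,5 \right)} \right)} - -1075} = \sqrt{1890 - -1075} = \sqrt{1890 + 1075} = \sqrt{2965}$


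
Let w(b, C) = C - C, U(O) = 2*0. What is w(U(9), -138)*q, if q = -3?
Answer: 0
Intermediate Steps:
U(O) = 0
w(b, C) = 0
w(U(9), -138)*q = 0*(-3) = 0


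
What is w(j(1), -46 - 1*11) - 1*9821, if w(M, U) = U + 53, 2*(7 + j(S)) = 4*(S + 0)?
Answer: -9825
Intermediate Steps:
j(S) = -7 + 2*S (j(S) = -7 + (4*(S + 0))/2 = -7 + (4*S)/2 = -7 + 2*S)
w(M, U) = 53 + U
w(j(1), -46 - 1*11) - 1*9821 = (53 + (-46 - 1*11)) - 1*9821 = (53 + (-46 - 11)) - 9821 = (53 - 57) - 9821 = -4 - 9821 = -9825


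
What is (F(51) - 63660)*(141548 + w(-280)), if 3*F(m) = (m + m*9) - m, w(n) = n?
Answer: -8971506876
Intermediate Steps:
F(m) = 3*m (F(m) = ((m + m*9) - m)/3 = ((m + 9*m) - m)/3 = (10*m - m)/3 = (9*m)/3 = 3*m)
(F(51) - 63660)*(141548 + w(-280)) = (3*51 - 63660)*(141548 - 280) = (153 - 63660)*141268 = -63507*141268 = -8971506876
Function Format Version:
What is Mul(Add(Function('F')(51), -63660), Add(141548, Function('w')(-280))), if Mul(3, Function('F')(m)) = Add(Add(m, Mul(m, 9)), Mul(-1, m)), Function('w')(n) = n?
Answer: -8971506876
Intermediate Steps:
Function('F')(m) = Mul(3, m) (Function('F')(m) = Mul(Rational(1, 3), Add(Add(m, Mul(m, 9)), Mul(-1, m))) = Mul(Rational(1, 3), Add(Add(m, Mul(9, m)), Mul(-1, m))) = Mul(Rational(1, 3), Add(Mul(10, m), Mul(-1, m))) = Mul(Rational(1, 3), Mul(9, m)) = Mul(3, m))
Mul(Add(Function('F')(51), -63660), Add(141548, Function('w')(-280))) = Mul(Add(Mul(3, 51), -63660), Add(141548, -280)) = Mul(Add(153, -63660), 141268) = Mul(-63507, 141268) = -8971506876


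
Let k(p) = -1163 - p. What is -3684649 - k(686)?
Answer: -3682800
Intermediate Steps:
-3684649 - k(686) = -3684649 - (-1163 - 1*686) = -3684649 - (-1163 - 686) = -3684649 - 1*(-1849) = -3684649 + 1849 = -3682800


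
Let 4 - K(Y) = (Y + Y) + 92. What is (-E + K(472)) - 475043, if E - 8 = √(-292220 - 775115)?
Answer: -476083 - I*√1067335 ≈ -4.7608e+5 - 1033.1*I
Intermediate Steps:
K(Y) = -88 - 2*Y (K(Y) = 4 - ((Y + Y) + 92) = 4 - (2*Y + 92) = 4 - (92 + 2*Y) = 4 + (-92 - 2*Y) = -88 - 2*Y)
E = 8 + I*√1067335 (E = 8 + √(-292220 - 775115) = 8 + √(-1067335) = 8 + I*√1067335 ≈ 8.0 + 1033.1*I)
(-E + K(472)) - 475043 = (-(8 + I*√1067335) + (-88 - 2*472)) - 475043 = ((-8 - I*√1067335) + (-88 - 944)) - 475043 = ((-8 - I*√1067335) - 1032) - 475043 = (-1040 - I*√1067335) - 475043 = -476083 - I*√1067335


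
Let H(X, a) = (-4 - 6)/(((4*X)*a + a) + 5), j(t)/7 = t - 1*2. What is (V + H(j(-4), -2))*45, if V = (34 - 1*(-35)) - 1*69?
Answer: -150/113 ≈ -1.3274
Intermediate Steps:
j(t) = -14 + 7*t (j(t) = 7*(t - 1*2) = 7*(t - 2) = 7*(-2 + t) = -14 + 7*t)
H(X, a) = -10/(5 + a + 4*X*a) (H(X, a) = -10/((4*X*a + a) + 5) = -10/((a + 4*X*a) + 5) = -10/(5 + a + 4*X*a))
V = 0 (V = (34 + 35) - 69 = 69 - 69 = 0)
(V + H(j(-4), -2))*45 = (0 - 10/(5 - 2 + 4*(-14 + 7*(-4))*(-2)))*45 = (0 - 10/(5 - 2 + 4*(-14 - 28)*(-2)))*45 = (0 - 10/(5 - 2 + 4*(-42)*(-2)))*45 = (0 - 10/(5 - 2 + 336))*45 = (0 - 10/339)*45 = -10/339*45 = -150/113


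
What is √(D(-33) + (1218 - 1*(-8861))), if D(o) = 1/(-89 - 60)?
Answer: √223763730/149 ≈ 100.39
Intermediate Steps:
D(o) = -1/149 (D(o) = 1/(-149) = -1/149)
√(D(-33) + (1218 - 1*(-8861))) = √(-1/149 + (1218 - 1*(-8861))) = √(-1/149 + (1218 + 8861)) = √(-1/149 + 10079) = √(1501770/149) = √223763730/149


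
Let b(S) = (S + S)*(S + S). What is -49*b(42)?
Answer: -345744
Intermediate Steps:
b(S) = 4*S² (b(S) = (2*S)*(2*S) = 4*S²)
-49*b(42) = -196*42² = -196*1764 = -49*7056 = -345744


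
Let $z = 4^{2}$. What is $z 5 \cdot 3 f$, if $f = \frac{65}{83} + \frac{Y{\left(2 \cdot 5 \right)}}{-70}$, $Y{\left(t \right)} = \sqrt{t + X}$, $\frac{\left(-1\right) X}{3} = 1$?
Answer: $\frac{15600}{83} - \frac{24 \sqrt{7}}{7} \approx 178.88$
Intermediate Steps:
$X = -3$ ($X = \left(-3\right) 1 = -3$)
$z = 16$
$Y{\left(t \right)} = \sqrt{-3 + t}$ ($Y{\left(t \right)} = \sqrt{t - 3} = \sqrt{-3 + t}$)
$f = \frac{65}{83} - \frac{\sqrt{7}}{70}$ ($f = \frac{65}{83} + \frac{\sqrt{-3 + 2 \cdot 5}}{-70} = 65 \cdot \frac{1}{83} + \sqrt{-3 + 10} \left(- \frac{1}{70}\right) = \frac{65}{83} + \sqrt{7} \left(- \frac{1}{70}\right) = \frac{65}{83} - \frac{\sqrt{7}}{70} \approx 0.74534$)
$z 5 \cdot 3 f = 16 \cdot 5 \cdot 3 \left(\frac{65}{83} - \frac{\sqrt{7}}{70}\right) = 80 \cdot 3 \left(\frac{65}{83} - \frac{\sqrt{7}}{70}\right) = 240 \left(\frac{65}{83} - \frac{\sqrt{7}}{70}\right) = \frac{15600}{83} - \frac{24 \sqrt{7}}{7}$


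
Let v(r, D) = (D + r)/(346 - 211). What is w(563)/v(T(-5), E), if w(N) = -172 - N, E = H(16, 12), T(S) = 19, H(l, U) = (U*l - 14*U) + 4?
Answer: -99225/47 ≈ -2111.2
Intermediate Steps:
H(l, U) = 4 - 14*U + U*l (H(l, U) = (-14*U + U*l) + 4 = 4 - 14*U + U*l)
E = 28 (E = 4 - 14*12 + 12*16 = 4 - 168 + 192 = 28)
v(r, D) = D/135 + r/135 (v(r, D) = (D + r)/135 = (D + r)*(1/135) = D/135 + r/135)
w(563)/v(T(-5), E) = (-172 - 1*563)/((1/135)*28 + (1/135)*19) = (-172 - 563)/(28/135 + 19/135) = -735/47/135 = -735*135/47 = -99225/47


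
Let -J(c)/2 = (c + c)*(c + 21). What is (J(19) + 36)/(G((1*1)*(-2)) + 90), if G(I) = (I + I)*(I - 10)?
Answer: -1502/69 ≈ -21.768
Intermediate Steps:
G(I) = 2*I*(-10 + I) (G(I) = (2*I)*(-10 + I) = 2*I*(-10 + I))
J(c) = -4*c*(21 + c) (J(c) = -2*(c + c)*(c + 21) = -2*2*c*(21 + c) = -4*c*(21 + c))
(J(19) + 36)/(G((1*1)*(-2)) + 90) = (-4*19*(21 + 19) + 36)/(2*((1*1)*(-2))*(-10 + (1*1)*(-2)) + 90) = (-4*19*40 + 36)/(2*(1*(-2))*(-10 + 1*(-2)) + 90) = (-3040 + 36)/(2*(-2)*(-10 - 2) + 90) = -3004/(2*(-2)*(-12) + 90) = -3004/(48 + 90) = -3004/138 = -3004*1/138 = -1502/69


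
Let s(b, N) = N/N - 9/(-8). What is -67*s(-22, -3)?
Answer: -1139/8 ≈ -142.38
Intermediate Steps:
s(b, N) = 17/8 (s(b, N) = 1 - 9*(-1/8) = 1 + 9/8 = 17/8)
-67*s(-22, -3) = -67*17/8 = -1139/8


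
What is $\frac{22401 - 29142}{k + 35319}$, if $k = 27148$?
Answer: $- \frac{6741}{62467} \approx -0.10791$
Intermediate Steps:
$\frac{22401 - 29142}{k + 35319} = \frac{22401 - 29142}{27148 + 35319} = - \frac{6741}{62467}$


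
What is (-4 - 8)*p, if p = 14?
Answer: -168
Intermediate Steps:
(-4 - 8)*p = (-4 - 8)*14 = -12*14 = -168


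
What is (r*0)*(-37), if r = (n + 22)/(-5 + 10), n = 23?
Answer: 0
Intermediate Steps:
r = 9 (r = (23 + 22)/(-5 + 10) = 45/5 = 45*(1/5) = 9)
(r*0)*(-37) = (9*0)*(-37) = 0*(-37) = 0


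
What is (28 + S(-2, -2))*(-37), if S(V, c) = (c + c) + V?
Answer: -814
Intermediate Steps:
S(V, c) = V + 2*c (S(V, c) = 2*c + V = V + 2*c)
(28 + S(-2, -2))*(-37) = (28 + (-2 + 2*(-2)))*(-37) = (28 + (-2 - 4))*(-37) = (28 - 6)*(-37) = 22*(-37) = -814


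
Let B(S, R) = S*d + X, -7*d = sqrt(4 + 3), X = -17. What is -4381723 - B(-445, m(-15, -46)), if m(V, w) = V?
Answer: -4381706 - 445*sqrt(7)/7 ≈ -4.3819e+6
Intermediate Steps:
d = -sqrt(7)/7 (d = -sqrt(4 + 3)/7 = -sqrt(7)/7 ≈ -0.37796)
B(S, R) = -17 - S*sqrt(7)/7 (B(S, R) = S*(-sqrt(7)/7) - 17 = -S*sqrt(7)/7 - 17 = -17 - S*sqrt(7)/7)
-4381723 - B(-445, m(-15, -46)) = -4381723 - (-17 - 1/7*(-445)*sqrt(7)) = -4381723 - (-17 + 445*sqrt(7)/7) = -4381723 + (17 - 445*sqrt(7)/7) = -4381706 - 445*sqrt(7)/7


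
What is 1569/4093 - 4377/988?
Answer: -16364889/4043884 ≈ -4.0468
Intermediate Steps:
1569/4093 - 4377/988 = -16364889/4043884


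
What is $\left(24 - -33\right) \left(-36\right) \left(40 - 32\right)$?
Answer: $-16416$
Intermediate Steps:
$\left(24 - -33\right) \left(-36\right) \left(40 - 32\right) = \left(24 + 33\right) \left(-36\right) \left(40 - 32\right) = 57 \left(-36\right) 8 = \left(-2052\right) 8 = -16416$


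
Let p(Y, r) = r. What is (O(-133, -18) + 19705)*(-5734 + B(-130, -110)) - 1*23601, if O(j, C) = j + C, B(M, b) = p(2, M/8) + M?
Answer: -230012019/2 ≈ -1.1501e+8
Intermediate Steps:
B(M, b) = 9*M/8 (B(M, b) = M/8 + M = 9*M/8)
O(j, C) = C + j
(O(-133, -18) + 19705)*(-5734 + B(-130, -110)) - 1*23601 = ((-18 - 133) + 19705)*(-5734 + (9/8)*(-130)) - 1*23601 = (-151 + 19705)*(-5734 - 585/4) - 23601 = 19554*(-23521/4) - 23601 = -229964817/2 - 23601 = -230012019/2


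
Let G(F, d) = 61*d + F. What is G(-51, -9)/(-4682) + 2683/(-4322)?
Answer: -4984303/10117802 ≈ -0.49263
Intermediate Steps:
G(F, d) = F + 61*d
G(-51, -9)/(-4682) + 2683/(-4322) = (-51 + 61*(-9))/(-4682) + 2683/(-4322) = (-51 - 549)*(-1/4682) + 2683*(-1/4322) = -600*(-1/4682) - 2683/4322 = 300/2341 - 2683/4322 = -4984303/10117802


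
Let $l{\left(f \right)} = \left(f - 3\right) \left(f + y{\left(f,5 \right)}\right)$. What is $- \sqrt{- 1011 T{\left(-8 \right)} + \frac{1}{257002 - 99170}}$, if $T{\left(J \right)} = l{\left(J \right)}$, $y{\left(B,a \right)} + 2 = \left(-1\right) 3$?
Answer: $- \frac{i \sqrt{900362340211630}}{78916} \approx - 380.23 i$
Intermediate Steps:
$y{\left(B,a \right)} = -5$ ($y{\left(B,a \right)} = -2 - 3 = -5$)
$l{\left(f \right)} = \left(-5 + f\right) \left(-3 + f\right)$ ($l{\left(f \right)} = \left(f - 3\right) \left(f - 5\right) = \left(-3 + f\right) \left(-5 + f\right) = \left(-5 + f\right) \left(-3 + f\right)$)
$T{\left(J \right)} = 15 + J^{2} - 8 J$
$- \sqrt{- 1011 T{\left(-8 \right)} + \frac{1}{257002 - 99170}} = - \sqrt{- 1011 \left(15 + \left(-8\right)^{2} - -64\right) + \frac{1}{257002 - 99170}} = - \sqrt{- 1011 \left(15 + 64 + 64\right) + \frac{1}{157832}} = - \sqrt{\left(-1011\right) 143 + \frac{1}{157832}} = - \sqrt{-144573 + \frac{1}{157832}} = - \sqrt{- \frac{22818245735}{157832}} = - \frac{i \sqrt{900362340211630}}{78916}$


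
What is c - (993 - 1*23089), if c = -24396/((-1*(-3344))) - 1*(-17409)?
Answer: 1737899/44 ≈ 39498.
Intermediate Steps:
c = 765675/44 (c = -24396/3344 + 17409 = -24396*1/3344 + 17409 = -321/44 + 17409 = 765675/44 ≈ 17402.)
c - (993 - 1*23089) = 765675/44 - (993 - 1*23089) = 765675/44 - (993 - 23089) = 765675/44 - 1*(-22096) = 765675/44 + 22096 = 1737899/44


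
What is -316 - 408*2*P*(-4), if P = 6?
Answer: 19268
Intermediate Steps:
-316 - 408*2*P*(-4) = -316 - 408*2*6*(-4) = -316 - 4896*(-4) = -316 - 408*(-48) = -316 + 19584 = 19268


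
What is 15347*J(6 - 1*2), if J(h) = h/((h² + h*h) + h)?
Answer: 15347/9 ≈ 1705.2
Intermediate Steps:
J(h) = h/(h + 2*h²) (J(h) = h/((h² + h²) + h) = h/(2*h² + h) = h/(h + 2*h²))
15347*J(6 - 1*2) = 15347/(1 + 2*(6 - 1*2)) = 15347/(1 + 2*(6 - 2)) = 15347/(1 + 2*4) = 15347/(1 + 8) = 15347/9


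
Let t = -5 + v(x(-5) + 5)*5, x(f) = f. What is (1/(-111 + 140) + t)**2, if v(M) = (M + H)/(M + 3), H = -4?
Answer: 1024144/7569 ≈ 135.31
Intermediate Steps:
v(M) = (-4 + M)/(3 + M) (v(M) = (M - 4)/(M + 3) = (-4 + M)/(3 + M))
t = -35/3 (t = -5 + ((-4 + (-5 + 5))/(3 + (-5 + 5)))*5 = -5 + ((-4 + 0)/(3 + 0))*5 = -5 + (-4/3)*5 = -5 + ((1/3)*(-4))*5 = -5 - 4/3*5 = -5 - 20/3 = -35/3 ≈ -11.667)
(1/(-111 + 140) + t)**2 = (1/(-111 + 140) - 35/3)**2 = (1/29 - 35/3)**2 = (-1012/87)**2 = 1024144/7569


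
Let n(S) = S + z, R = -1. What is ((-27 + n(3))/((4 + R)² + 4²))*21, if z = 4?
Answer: -84/5 ≈ -16.800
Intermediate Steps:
n(S) = 4 + S (n(S) = S + 4 = 4 + S)
((-27 + n(3))/((4 + R)² + 4²))*21 = ((-27 + (4 + 3))/((4 - 1)² + 4²))*21 = ((-27 + 7)/(3² + 16))*21 = -20/(9 + 16)*21 = -20/25*21 = -20*1/25*21 = -⅘*21 = -84/5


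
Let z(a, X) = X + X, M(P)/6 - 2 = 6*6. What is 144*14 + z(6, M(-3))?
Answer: 2472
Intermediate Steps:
M(P) = 228 (M(P) = 12 + 6*(6*6) = 12 + 6*36 = 12 + 216 = 228)
z(a, X) = 2*X
144*14 + z(6, M(-3)) = 144*14 + 2*228 = 2016 + 456 = 2472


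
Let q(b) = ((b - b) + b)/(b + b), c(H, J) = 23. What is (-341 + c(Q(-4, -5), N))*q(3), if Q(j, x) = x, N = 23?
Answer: -159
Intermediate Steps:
q(b) = ½ (q(b) = (0 + b)/((2*b)) = b*(1/(2*b)) = ½)
(-341 + c(Q(-4, -5), N))*q(3) = (-341 + 23)*(½) = -318*½ = -159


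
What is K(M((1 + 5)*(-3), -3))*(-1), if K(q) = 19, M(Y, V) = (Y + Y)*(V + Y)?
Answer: -19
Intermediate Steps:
M(Y, V) = 2*Y*(V + Y) (M(Y, V) = (2*Y)*(V + Y) = 2*Y*(V + Y))
K(M((1 + 5)*(-3), -3))*(-1) = 19*(-1) = -19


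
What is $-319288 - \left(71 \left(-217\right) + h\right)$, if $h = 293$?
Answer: $-304174$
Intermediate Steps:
$-319288 - \left(71 \left(-217\right) + h\right) = -319288 - \left(71 \left(-217\right) + 293\right) = -319288 - \left(-15407 + 293\right) = -319288 - -15114 = -319288 + 15114 = -304174$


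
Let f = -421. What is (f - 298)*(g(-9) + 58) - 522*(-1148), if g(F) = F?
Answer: 564025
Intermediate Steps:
(f - 298)*(g(-9) + 58) - 522*(-1148) = (-421 - 298)*(-9 + 58) - 522*(-1148) = -719*49 + 599256 = -35231 + 599256 = 564025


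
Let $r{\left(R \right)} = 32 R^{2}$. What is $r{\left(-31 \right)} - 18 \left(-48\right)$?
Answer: $31616$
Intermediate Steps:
$r{\left(-31 \right)} - 18 \left(-48\right) = 32 \left(-31\right)^{2} - 18 \left(-48\right) = 32 \cdot 961 - -864 = 30752 + 864 = 31616$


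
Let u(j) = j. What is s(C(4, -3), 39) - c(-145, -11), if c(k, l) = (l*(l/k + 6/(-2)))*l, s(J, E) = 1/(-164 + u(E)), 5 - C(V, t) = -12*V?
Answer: 1282571/3625 ≈ 353.81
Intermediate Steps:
C(V, t) = 5 + 12*V (C(V, t) = 5 - (-12)*V = 5 + 12*V)
s(J, E) = 1/(-164 + E)
c(k, l) = l²*(-3 + l/k) (c(k, l) = (l*(l/k + 6*(-½)))*l = (l*(l/k - 3))*l = (l*(-3 + l/k))*l = l²*(-3 + l/k))
s(C(4, -3), 39) - c(-145, -11) = 1/(-164 + 39) - (-11)²*(-11 - 3*(-145))/(-145) = 1/(-125) - (-1)*121*(-11 + 435)/145 = -1/125 - (-1)*121*424/145 = -1/125 - 1*(-51304/145) = -1/125 + 51304/145 = 1282571/3625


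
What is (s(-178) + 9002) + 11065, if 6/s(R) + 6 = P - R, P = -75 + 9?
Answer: 1063554/53 ≈ 20067.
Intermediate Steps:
P = -66
s(R) = 6/(-72 - R) (s(R) = 6/(-6 + (-66 - R)) = 6/(-72 - R))
(s(-178) + 9002) + 11065 = (-6/(72 - 178) + 9002) + 11065 = (-6/(-106) + 9002) + 11065 = (-6*(-1/106) + 9002) + 11065 = (3/53 + 9002) + 11065 = 477109/53 + 11065 = 1063554/53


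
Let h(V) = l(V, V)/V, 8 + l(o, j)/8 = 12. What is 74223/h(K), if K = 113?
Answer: 8387199/32 ≈ 2.6210e+5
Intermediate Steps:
l(o, j) = 32 (l(o, j) = -64 + 8*12 = -64 + 96 = 32)
h(V) = 32/V
74223/h(K) = 74223/((32/113)) = 74223/((32*(1/113))) = 74223/(32/113) = 74223*(113/32) = 8387199/32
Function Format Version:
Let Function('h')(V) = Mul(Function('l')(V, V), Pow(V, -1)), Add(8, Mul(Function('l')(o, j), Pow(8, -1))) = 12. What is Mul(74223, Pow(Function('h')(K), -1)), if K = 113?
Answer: Rational(8387199, 32) ≈ 2.6210e+5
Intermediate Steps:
Function('l')(o, j) = 32 (Function('l')(o, j) = Add(-64, Mul(8, 12)) = Add(-64, 96) = 32)
Function('h')(V) = Mul(32, Pow(V, -1))
Mul(74223, Pow(Function('h')(K), -1)) = Mul(74223, Pow(Mul(32, Pow(113, -1)), -1)) = Mul(74223, Pow(Mul(32, Rational(1, 113)), -1)) = Mul(74223, Pow(Rational(32, 113), -1)) = Mul(74223, Rational(113, 32)) = Rational(8387199, 32)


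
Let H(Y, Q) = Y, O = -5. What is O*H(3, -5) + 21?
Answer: 6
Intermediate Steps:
O*H(3, -5) + 21 = -5*3 + 21 = -15 + 21 = 6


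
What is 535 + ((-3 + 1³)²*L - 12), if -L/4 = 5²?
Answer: 123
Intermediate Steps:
L = -100 (L = -4*5² = -4*25 = -100)
535 + ((-3 + 1³)²*L - 12) = 535 + ((-3 + 1³)²*(-100) - 12) = 535 + ((-3 + 1)²*(-100) - 12) = 535 + ((-2)²*(-100) - 12) = 535 + (4*(-100) - 12) = 535 + (-400 - 12) = 535 - 412 = 123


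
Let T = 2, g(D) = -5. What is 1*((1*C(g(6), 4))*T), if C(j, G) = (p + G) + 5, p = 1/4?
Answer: 37/2 ≈ 18.500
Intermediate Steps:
p = 1/4 ≈ 0.25000
C(j, G) = 21/4 + G (C(j, G) = (1/4 + G) + 5 = 21/4 + G)
1*((1*C(g(6), 4))*T) = 1*((1*(21/4 + 4))*2) = 1*((1*(37/4))*2) = 1*((37/4)*2) = 1*(37/2) = 37/2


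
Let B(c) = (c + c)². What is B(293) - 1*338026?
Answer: 5370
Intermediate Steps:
B(c) = 4*c² (B(c) = (2*c)² = 4*c²)
B(293) - 1*338026 = 4*293² - 1*338026 = 4*85849 - 338026 = 343396 - 338026 = 5370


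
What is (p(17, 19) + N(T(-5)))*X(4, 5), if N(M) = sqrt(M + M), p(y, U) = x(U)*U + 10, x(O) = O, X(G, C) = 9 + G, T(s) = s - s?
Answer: 4823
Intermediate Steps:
T(s) = 0
p(y, U) = 10 + U**2 (p(y, U) = U*U + 10 = U**2 + 10 = 10 + U**2)
N(M) = sqrt(2)*sqrt(M) (N(M) = sqrt(2*M) = sqrt(2)*sqrt(M))
(p(17, 19) + N(T(-5)))*X(4, 5) = ((10 + 19**2) + sqrt(2)*sqrt(0))*(9 + 4) = ((10 + 361) + sqrt(2)*0)*13 = (371 + 0)*13 = 371*13 = 4823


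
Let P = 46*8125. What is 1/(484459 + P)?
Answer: 1/858209 ≈ 1.1652e-6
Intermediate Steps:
P = 373750
1/(484459 + P) = 1/(484459 + 373750) = 1/858209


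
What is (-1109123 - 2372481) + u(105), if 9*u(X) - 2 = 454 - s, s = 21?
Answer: -10444667/3 ≈ -3.4816e+6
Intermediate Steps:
u(X) = 145/3 (u(X) = 2/9 + (454 - 1*21)/9 = 2/9 + (454 - 21)/9 = 2/9 + (⅑)*433 = 2/9 + 433/9 = 145/3)
(-1109123 - 2372481) + u(105) = (-1109123 - 2372481) + 145/3 = -3481604 + 145/3 = -10444667/3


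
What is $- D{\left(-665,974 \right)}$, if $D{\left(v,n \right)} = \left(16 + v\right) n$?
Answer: $632126$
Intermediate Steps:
$D{\left(v,n \right)} = n \left(16 + v\right)$
$- D{\left(-665,974 \right)} = - 974 \left(16 - 665\right) = - 974 \left(-649\right) = \left(-1\right) \left(-632126\right) = 632126$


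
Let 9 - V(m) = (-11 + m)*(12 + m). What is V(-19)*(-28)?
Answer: 5628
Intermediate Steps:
V(m) = 9 - (-11 + m)*(12 + m)
V(-19)*(-28) = (141 - 1*(-19) - 1*(-19)²)*(-28) = (141 + 19 - 1*361)*(-28) = (141 + 19 - 361)*(-28) = -201*(-28) = 5628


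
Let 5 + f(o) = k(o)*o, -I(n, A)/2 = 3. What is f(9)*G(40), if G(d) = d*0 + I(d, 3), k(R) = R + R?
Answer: -942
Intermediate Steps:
k(R) = 2*R
I(n, A) = -6 (I(n, A) = -2*3 = -6)
f(o) = -5 + 2*o² (f(o) = -5 + (2*o)*o = -5 + 2*o²)
G(d) = -6 (G(d) = d*0 - 6 = 0 - 6 = -6)
f(9)*G(40) = (-5 + 2*9²)*(-6) = (-5 + 2*81)*(-6) = (-5 + 162)*(-6) = 157*(-6) = -942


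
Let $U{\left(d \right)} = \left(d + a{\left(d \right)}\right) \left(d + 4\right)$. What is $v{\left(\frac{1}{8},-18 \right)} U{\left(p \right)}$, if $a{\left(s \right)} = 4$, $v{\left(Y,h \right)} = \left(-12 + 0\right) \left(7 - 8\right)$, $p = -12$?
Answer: $768$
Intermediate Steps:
$v{\left(Y,h \right)} = 12$ ($v{\left(Y,h \right)} = \left(-12\right) \left(-1\right) = 12$)
$U{\left(d \right)} = \left(4 + d\right)^{2}$ ($U{\left(d \right)} = \left(d + 4\right) \left(d + 4\right) = \left(4 + d\right) \left(4 + d\right) = \left(4 + d\right)^{2}$)
$v{\left(\frac{1}{8},-18 \right)} U{\left(p \right)} = 12 \left(16 + \left(-12\right)^{2} + 8 \left(-12\right)\right) = 12 \left(16 + 144 - 96\right) = 12 \cdot 64 = 768$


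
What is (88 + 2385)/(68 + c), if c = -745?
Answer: -2473/677 ≈ -3.6529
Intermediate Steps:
(88 + 2385)/(68 + c) = (88 + 2385)/(68 - 745) = 2473/(-677) = 2473*(-1/677) = -2473/677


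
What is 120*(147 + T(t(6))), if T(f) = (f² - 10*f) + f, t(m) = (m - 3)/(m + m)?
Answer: 34755/2 ≈ 17378.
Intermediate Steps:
t(m) = (-3 + m)/(2*m) (t(m) = (-3 + m)/((2*m)) = (-3 + m)*(1/(2*m)) = (-3 + m)/(2*m))
T(f) = f² - 9*f
120*(147 + T(t(6))) = 120*(147 + ((½)*(-3 + 6)/6)*(-9 + (½)*(-3 + 6)/6)) = 120*(147 + ((½)*(⅙)*3)*(-9 + (½)*(⅙)*3)) = 120*(147 + (-9 + ¼)/4) = 120*(147 + (¼)*(-35/4)) = 120*(147 - 35/16) = 120*(2317/16) = 34755/2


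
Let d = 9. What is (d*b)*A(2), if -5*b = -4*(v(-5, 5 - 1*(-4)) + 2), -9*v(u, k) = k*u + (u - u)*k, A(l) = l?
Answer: 504/5 ≈ 100.80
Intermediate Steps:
v(u, k) = -k*u/9 (v(u, k) = -(k*u + (u - u)*k)/9 = -(k*u + 0*k)/9 = -(k*u + 0)/9 = -k*u/9)
b = 28/5 (b = -(-4)*(-⅑*(5 - 1*(-4))*(-5) + 2)/5 = -(-4)*(-⅑*(5 + 4)*(-5) + 2)/5 = -(-4)*(-⅑*9*(-5) + 2)/5 = -(-4)*(5 + 2)/5 = -(-4)*7/5 = -⅕*(-28) = 28/5 ≈ 5.6000)
(d*b)*A(2) = (9*(28/5))*2 = (252/5)*2 = 504/5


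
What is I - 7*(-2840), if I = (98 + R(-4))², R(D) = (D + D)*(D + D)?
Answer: 46124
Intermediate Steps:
R(D) = 4*D² (R(D) = (2*D)*(2*D) = 4*D²)
I = 26244 (I = (98 + 4*(-4)²)² = (98 + 4*16)² = (98 + 64)² = 162² = 26244)
I - 7*(-2840) = 26244 - 7*(-2840) = 26244 - 1*(-19880) = 26244 + 19880 = 46124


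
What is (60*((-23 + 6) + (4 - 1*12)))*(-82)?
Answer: 123000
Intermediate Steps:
(60*((-23 + 6) + (4 - 1*12)))*(-82) = (60*(-17 + (4 - 12)))*(-82) = (60*(-17 - 8))*(-82) = (60*(-25))*(-82) = -1500*(-82) = 123000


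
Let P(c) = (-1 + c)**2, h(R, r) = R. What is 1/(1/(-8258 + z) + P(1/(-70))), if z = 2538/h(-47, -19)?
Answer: 10182200/10473973 ≈ 0.97214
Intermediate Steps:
z = -54 (z = 2538/(-47) = 2538*(-1/47) = -54)
1/(1/(-8258 + z) + P(1/(-70))) = 1/(1/(-8258 - 54) + (-1 + 1/(-70))**2) = 1/(1/(-8312) + (-1 - 1/70)**2) = 1/(-1/8312 + (-71/70)**2) = 1/(-1/8312 + 5041/4900) = 1/(10473973/10182200) = 10182200/10473973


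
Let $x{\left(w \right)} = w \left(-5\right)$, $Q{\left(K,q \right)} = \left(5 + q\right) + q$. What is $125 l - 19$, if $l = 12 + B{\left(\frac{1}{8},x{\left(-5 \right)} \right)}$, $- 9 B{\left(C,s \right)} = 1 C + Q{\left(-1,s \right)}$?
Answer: $\frac{5723}{8} \approx 715.38$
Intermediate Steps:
$Q{\left(K,q \right)} = 5 + 2 q$
$x{\left(w \right)} = - 5 w$
$B{\left(C,s \right)} = - \frac{5}{9} - \frac{2 s}{9} - \frac{C}{9}$ ($B{\left(C,s \right)} = - \frac{1 C + \left(5 + 2 s\right)}{9} = - \frac{C + \left(5 + 2 s\right)}{9} = - \frac{5 + C + 2 s}{9} = - \frac{5}{9} - \frac{2 s}{9} - \frac{C}{9}$)
$l = \frac{47}{8}$ ($l = 12 - \left(\frac{5}{9} + \frac{1}{72} + \frac{2}{9} \left(-5\right) \left(-5\right)\right) = 12 - \frac{49}{8} = \frac{47}{8} \approx 5.875$)
$125 l - 19 = 125 \cdot \frac{47}{8} - 19 = \frac{5875}{8} - 19 = \frac{5723}{8}$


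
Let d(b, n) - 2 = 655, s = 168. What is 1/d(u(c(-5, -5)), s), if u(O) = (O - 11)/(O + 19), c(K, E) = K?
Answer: 1/657 ≈ 0.0015221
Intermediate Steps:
u(O) = (-11 + O)/(19 + O)
d(b, n) = 657 (d(b, n) = 2 + 655 = 657)
1/d(u(c(-5, -5)), s) = 1/657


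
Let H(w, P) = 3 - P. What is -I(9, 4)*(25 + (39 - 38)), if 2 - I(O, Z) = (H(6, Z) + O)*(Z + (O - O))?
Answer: 780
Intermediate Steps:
I(O, Z) = 2 - Z*(3 + O - Z) (I(O, Z) = 2 - ((3 - Z) + O)*(Z + (O - O)) = 2 - (3 + O - Z)*(Z + 0) = 2 - (3 + O - Z)*Z = 2 - Z*(3 + O - Z))
-I(9, 4)*(25 + (39 - 38)) = -(2 + 4*(-3 + 4) - 1*9*4)*(25 + (39 - 38)) = -(2 + 4*1 - 36)*(25 + 1) = -(2 + 4 - 36)*26 = -(-30)*26 = -1*(-780) = 780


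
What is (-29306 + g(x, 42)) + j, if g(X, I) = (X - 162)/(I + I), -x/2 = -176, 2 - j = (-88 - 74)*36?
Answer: -985729/42 ≈ -23470.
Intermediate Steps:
j = 5834 (j = 2 - (-88 - 74)*36 = 2 - (-162)*36 = 2 - 1*(-5832) = 2 + 5832 = 5834)
x = 352 (x = -2*(-176) = 352)
g(X, I) = (-162 + X)/(2*I) (g(X, I) = (-162 + X)/((2*I)) = (-162 + X)*(1/(2*I)) = (-162 + X)/(2*I))
(-29306 + g(x, 42)) + j = (-29306 + (1/2)*(-162 + 352)/42) + 5834 = (-29306 + (1/2)*(1/42)*190) + 5834 = (-29306 + 95/42) + 5834 = -1230757/42 + 5834 = -985729/42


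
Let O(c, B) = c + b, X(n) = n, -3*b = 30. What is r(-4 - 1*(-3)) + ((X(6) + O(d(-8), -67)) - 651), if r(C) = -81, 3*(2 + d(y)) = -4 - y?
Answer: -2210/3 ≈ -736.67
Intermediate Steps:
b = -10 (b = -1/3*30 = -10)
d(y) = -10/3 - y/3 (d(y) = -2 + (-4 - y)/3 = -2 + (-4/3 - y/3) = -10/3 - y/3)
O(c, B) = -10 + c (O(c, B) = c - 10 = -10 + c)
r(-4 - 1*(-3)) + ((X(6) + O(d(-8), -67)) - 651) = -81 + ((6 + (-10 + (-10/3 - 1/3*(-8)))) - 651) = -81 + ((6 + (-10 + (-10/3 + 8/3))) - 651) = -81 + ((6 + (-10 - 2/3)) - 651) = -81 + ((6 - 32/3) - 651) = -81 + (-14/3 - 651) = -81 - 1967/3 = -2210/3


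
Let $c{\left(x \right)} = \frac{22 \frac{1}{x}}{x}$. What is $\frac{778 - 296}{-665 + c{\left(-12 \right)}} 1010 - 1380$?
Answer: $- \frac{101110260}{47869} \approx -2112.2$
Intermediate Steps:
$c{\left(x \right)} = \frac{22}{x^{2}}$
$\frac{778 - 296}{-665 + c{\left(-12 \right)}} 1010 - 1380 = \frac{778 - 296}{-665 + \frac{22}{144}} \cdot 1010 - 1380 = \frac{482}{-665 + 22 \cdot \frac{1}{144}} \cdot 1010 - 1380 = \frac{482}{-665 + \frac{11}{72}} \cdot 1010 - 1380 = \frac{482}{- \frac{47869}{72}} \cdot 1010 - 1380 = 482 \left(- \frac{72}{47869}\right) 1010 - 1380 = \left(- \frac{34704}{47869}\right) 1010 - 1380 = - \frac{35051040}{47869} - 1380 = - \frac{101110260}{47869}$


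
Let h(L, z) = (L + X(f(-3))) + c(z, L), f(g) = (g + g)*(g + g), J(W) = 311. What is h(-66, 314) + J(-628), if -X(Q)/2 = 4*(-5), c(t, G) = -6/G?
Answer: 3136/11 ≈ 285.09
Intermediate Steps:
f(g) = 4*g² (f(g) = (2*g)*(2*g) = 4*g²)
X(Q) = 40 (X(Q) = -8*(-5) = -2*(-20) = 40)
h(L, z) = 40 + L - 6/L (h(L, z) = (L + 40) - 6/L = (40 + L) - 6/L = 40 + L - 6/L)
h(-66, 314) + J(-628) = (40 - 66 - 6/(-66)) + 311 = (40 - 66 - 6*(-1/66)) + 311 = (40 - 66 + 1/11) + 311 = -285/11 + 311 = 3136/11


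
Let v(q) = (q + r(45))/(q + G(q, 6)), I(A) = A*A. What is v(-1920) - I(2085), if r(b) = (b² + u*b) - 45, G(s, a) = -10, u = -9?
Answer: -1678028781/386 ≈ -4.3472e+6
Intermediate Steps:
I(A) = A²
r(b) = -45 + b² - 9*b (r(b) = (b² - 9*b) - 45 = -45 + b² - 9*b)
v(q) = (1575 + q)/(-10 + q) (v(q) = (q + (-45 + 45² - 9*45))/(q - 10) = (q + (-45 + 2025 - 405))/(-10 + q) = (q + 1575)/(-10 + q) = (1575 + q)/(-10 + q))
v(-1920) - I(2085) = (1575 - 1920)/(-10 - 1920) - 1*2085² = -345/(-1930) - 1*4347225 = -1/1930*(-345) - 4347225 = 69/386 - 4347225 = -1678028781/386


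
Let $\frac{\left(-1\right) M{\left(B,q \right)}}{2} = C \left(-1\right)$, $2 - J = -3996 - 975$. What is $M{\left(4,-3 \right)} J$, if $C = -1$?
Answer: $-9946$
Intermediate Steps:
$J = 4973$ ($J = 2 - \left(-3996 - 975\right) = 2 - -4971 = 2 + 4971 = 4973$)
$M{\left(B,q \right)} = -2$ ($M{\left(B,q \right)} = - 2 \left(\left(-1\right) \left(-1\right)\right) = \left(-2\right) 1 = -2$)
$M{\left(4,-3 \right)} J = \left(-2\right) 4973 = -9946$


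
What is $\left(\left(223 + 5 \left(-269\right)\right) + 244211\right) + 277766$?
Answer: $520855$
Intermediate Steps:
$\left(\left(223 + 5 \left(-269\right)\right) + 244211\right) + 277766 = \left(\left(223 - 1345\right) + 244211\right) + 277766 = \left(-1122 + 244211\right) + 277766 = 243089 + 277766 = 520855$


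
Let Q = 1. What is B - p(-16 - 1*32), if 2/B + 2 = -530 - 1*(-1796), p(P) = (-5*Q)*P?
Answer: -151679/632 ≈ -240.00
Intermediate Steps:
p(P) = -5*P (p(P) = (-5*1)*P = -5*P)
B = 1/632 (B = 2/(-2 + (-530 - 1*(-1796))) = 2/(-2 + (-530 + 1796)) = 2/(-2 + 1266) = 2/1264 = 2*(1/1264) = 1/632 ≈ 0.0015823)
B - p(-16 - 1*32) = 1/632 - (-5)*(-16 - 1*32) = 1/632 - (-5)*(-16 - 32) = 1/632 - (-5)*(-48) = 1/632 - 1*240 = 1/632 - 240 = -151679/632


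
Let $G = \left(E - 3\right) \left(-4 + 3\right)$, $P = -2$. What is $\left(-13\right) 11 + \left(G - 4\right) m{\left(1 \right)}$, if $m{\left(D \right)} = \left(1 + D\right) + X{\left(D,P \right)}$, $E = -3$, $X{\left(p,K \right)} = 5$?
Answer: $-129$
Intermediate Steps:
$m{\left(D \right)} = 6 + D$ ($m{\left(D \right)} = \left(1 + D\right) + 5 = 6 + D$)
$G = 6$ ($G = \left(-3 - 3\right) \left(-4 + 3\right) = \left(-6\right) \left(-1\right) = 6$)
$\left(-13\right) 11 + \left(G - 4\right) m{\left(1 \right)} = \left(-13\right) 11 + \left(6 - 4\right) \left(6 + 1\right) = -143 + 2 \cdot 7 = -143 + 14 = -129$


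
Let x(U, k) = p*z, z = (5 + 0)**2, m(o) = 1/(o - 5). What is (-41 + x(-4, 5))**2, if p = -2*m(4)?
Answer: 81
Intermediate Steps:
m(o) = 1/(-5 + o)
p = 2 (p = -2/(-5 + 4) = -2/(-1) = -2*(-1) = 2)
z = 25 (z = 5**2 = 25)
x(U, k) = 50 (x(U, k) = 2*25 = 50)
(-41 + x(-4, 5))**2 = (-41 + 50)**2 = 9**2 = 81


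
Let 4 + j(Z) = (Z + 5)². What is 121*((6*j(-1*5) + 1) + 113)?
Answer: 10890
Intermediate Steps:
j(Z) = -4 + (5 + Z)² (j(Z) = -4 + (Z + 5)² = -4 + (5 + Z)²)
121*((6*j(-1*5) + 1) + 113) = 121*((6*(-4 + (5 - 1*5)²) + 1) + 113) = 121*((6*(-4 + (5 - 5)²) + 1) + 113) = 121*((6*(-4 + 0²) + 1) + 113) = 121*((6*(-4 + 0) + 1) + 113) = 121*((6*(-4) + 1) + 113) = 121*((-24 + 1) + 113) = 121*(-23 + 113) = 121*90 = 10890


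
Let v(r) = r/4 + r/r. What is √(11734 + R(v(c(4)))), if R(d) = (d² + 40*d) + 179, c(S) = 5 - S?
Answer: √191433/4 ≈ 109.38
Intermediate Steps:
v(r) = 1 + r/4 (v(r) = r*(¼) + 1 = r/4 + 1 = 1 + r/4)
R(d) = 179 + d² + 40*d
√(11734 + R(v(c(4)))) = √(11734 + (179 + (1 + (5 - 1*4)/4)² + 40*(1 + (5 - 1*4)/4))) = √(11734 + (179 + (1 + (5 - 4)/4)² + 40*(1 + (5 - 4)/4))) = √(11734 + (179 + (1 + (¼)*1)² + 40*(1 + (¼)*1))) = √(11734 + (179 + (1 + ¼)² + 40*(1 + ¼))) = √(11734 + (179 + (5/4)² + 40*(5/4))) = √(11734 + (179 + 25/16 + 50)) = √(11734 + 3689/16) = √(191433/16) = √191433/4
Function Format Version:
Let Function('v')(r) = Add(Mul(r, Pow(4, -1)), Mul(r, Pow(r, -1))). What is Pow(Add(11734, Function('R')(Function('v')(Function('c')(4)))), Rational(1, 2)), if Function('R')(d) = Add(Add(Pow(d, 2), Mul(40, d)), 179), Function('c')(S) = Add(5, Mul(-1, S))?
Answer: Mul(Rational(1, 4), Pow(191433, Rational(1, 2))) ≈ 109.38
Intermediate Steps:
Function('v')(r) = Add(1, Mul(Rational(1, 4), r)) (Function('v')(r) = Add(Mul(r, Rational(1, 4)), 1) = Add(Mul(Rational(1, 4), r), 1) = Add(1, Mul(Rational(1, 4), r)))
Function('R')(d) = Add(179, Pow(d, 2), Mul(40, d))
Pow(Add(11734, Function('R')(Function('v')(Function('c')(4)))), Rational(1, 2)) = Pow(Add(11734, Add(179, Pow(Add(1, Mul(Rational(1, 4), Add(5, Mul(-1, 4)))), 2), Mul(40, Add(1, Mul(Rational(1, 4), Add(5, Mul(-1, 4))))))), Rational(1, 2)) = Pow(Add(11734, Add(179, Pow(Add(1, Mul(Rational(1, 4), Add(5, -4))), 2), Mul(40, Add(1, Mul(Rational(1, 4), Add(5, -4)))))), Rational(1, 2)) = Pow(Add(11734, Add(179, Pow(Add(1, Mul(Rational(1, 4), 1)), 2), Mul(40, Add(1, Mul(Rational(1, 4), 1))))), Rational(1, 2)) = Pow(Add(11734, Add(179, Pow(Add(1, Rational(1, 4)), 2), Mul(40, Add(1, Rational(1, 4))))), Rational(1, 2)) = Pow(Add(11734, Add(179, Pow(Rational(5, 4), 2), Mul(40, Rational(5, 4)))), Rational(1, 2)) = Pow(Add(11734, Add(179, Rational(25, 16), 50)), Rational(1, 2)) = Pow(Add(11734, Rational(3689, 16)), Rational(1, 2)) = Pow(Rational(191433, 16), Rational(1, 2)) = Mul(Rational(1, 4), Pow(191433, Rational(1, 2)))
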